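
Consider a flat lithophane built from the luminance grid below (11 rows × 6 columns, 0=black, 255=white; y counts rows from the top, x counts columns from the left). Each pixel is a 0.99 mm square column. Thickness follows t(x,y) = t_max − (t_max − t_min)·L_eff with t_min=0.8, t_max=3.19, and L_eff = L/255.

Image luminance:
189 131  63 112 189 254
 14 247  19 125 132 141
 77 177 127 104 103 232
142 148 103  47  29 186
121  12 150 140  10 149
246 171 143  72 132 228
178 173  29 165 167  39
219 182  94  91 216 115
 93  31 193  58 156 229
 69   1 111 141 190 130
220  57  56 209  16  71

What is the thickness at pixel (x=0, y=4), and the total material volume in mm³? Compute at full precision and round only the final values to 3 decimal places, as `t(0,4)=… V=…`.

span = t_max - t_min = 3.19 - 0.8 = 2.390
L(0,4) = 121, L_eff = 121/255 = 0.474510
t(0,4) = 3.19 - 2.390·0.474510 = 2.056
Σt over all 11·6 pixels = 132.148
V = pitch²·Σt = 0.99²·132.148 = 129.518

t(0,4)=2.056 V=129.518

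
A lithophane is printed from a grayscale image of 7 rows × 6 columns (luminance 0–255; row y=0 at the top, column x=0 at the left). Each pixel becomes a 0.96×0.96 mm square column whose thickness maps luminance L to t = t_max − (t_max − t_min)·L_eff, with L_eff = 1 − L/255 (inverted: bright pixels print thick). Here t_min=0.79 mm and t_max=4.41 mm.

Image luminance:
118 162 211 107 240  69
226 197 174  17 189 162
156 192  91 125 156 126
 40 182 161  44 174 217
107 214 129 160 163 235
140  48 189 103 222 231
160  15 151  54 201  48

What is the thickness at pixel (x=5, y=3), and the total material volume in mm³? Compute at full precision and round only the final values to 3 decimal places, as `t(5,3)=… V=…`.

span = t_max - t_min = 4.41 - 0.79 = 3.620
L(5,3) = 217, L_eff = 1 - 217/255 = 0.149020 (inverted)
t(5,3) = 4.41 - 3.620·0.149020 = 3.871
Σt over all 7·6 pixels = 1528231/12750 ≈ 119.8612549
V = pitch²·Σt = 0.96²·1528231/12750 = 110.464

t(5,3)=3.871 V=110.464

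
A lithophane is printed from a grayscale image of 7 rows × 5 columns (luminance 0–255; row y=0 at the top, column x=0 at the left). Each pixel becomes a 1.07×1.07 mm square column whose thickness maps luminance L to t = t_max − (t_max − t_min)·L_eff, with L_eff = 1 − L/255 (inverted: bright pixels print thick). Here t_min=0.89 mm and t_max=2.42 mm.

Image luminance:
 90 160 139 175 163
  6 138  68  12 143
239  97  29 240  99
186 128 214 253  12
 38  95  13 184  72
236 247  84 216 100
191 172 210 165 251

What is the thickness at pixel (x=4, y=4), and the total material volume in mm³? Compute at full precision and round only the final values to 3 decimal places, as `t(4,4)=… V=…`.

t(4,4)=1.322 V=69.083

span = t_max - t_min = 2.42 - 0.89 = 1.530
L(4,4) = 72, L_eff = 1 - 72/255 = 0.717647 (inverted)
t(4,4) = 2.42 - 1.530·0.717647 = 1.322
Σt over all 7·5 pixels = 60.34
V = pitch²·Σt = 1.07²·60.34 = 69.083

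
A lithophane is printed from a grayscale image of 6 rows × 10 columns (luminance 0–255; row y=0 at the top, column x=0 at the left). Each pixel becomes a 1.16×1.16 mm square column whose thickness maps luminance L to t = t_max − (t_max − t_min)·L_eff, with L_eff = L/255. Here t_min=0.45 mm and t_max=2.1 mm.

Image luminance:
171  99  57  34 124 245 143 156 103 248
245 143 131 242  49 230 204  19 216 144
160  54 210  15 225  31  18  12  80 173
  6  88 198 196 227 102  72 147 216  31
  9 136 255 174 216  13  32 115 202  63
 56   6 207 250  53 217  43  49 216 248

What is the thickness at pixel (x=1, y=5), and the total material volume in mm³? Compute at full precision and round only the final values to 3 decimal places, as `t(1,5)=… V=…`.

t(1,5)=2.061 V=101.423

span = t_max - t_min = 2.1 - 0.45 = 1.650
L(1,5) = 6, L_eff = 6/255 = 0.023529
t(1,5) = 2.1 - 1.650·0.023529 = 2.061
Σt over all 6·10 pixels = 32034/425 ≈ 75.3741176
V = pitch²·Σt = 1.16²·32034/425 = 101.423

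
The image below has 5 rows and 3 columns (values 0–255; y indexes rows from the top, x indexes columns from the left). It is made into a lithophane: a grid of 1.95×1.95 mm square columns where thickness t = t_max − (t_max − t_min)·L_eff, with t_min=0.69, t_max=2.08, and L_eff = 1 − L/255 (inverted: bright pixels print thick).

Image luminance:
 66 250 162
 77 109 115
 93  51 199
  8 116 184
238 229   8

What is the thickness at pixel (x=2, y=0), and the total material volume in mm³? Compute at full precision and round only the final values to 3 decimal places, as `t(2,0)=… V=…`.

span = t_max - t_min = 2.08 - 0.69 = 1.390
L(2,0) = 162, L_eff = 1 - 162/255 = 0.364706 (inverted)
t(2,0) = 2.08 - 1.390·0.364706 = 1.573
Σt over all 5·3 pixels = 8812/425 ≈ 20.7341176
V = pitch²·Σt = 1.95²·8812/425 = 78.841

t(2,0)=1.573 V=78.841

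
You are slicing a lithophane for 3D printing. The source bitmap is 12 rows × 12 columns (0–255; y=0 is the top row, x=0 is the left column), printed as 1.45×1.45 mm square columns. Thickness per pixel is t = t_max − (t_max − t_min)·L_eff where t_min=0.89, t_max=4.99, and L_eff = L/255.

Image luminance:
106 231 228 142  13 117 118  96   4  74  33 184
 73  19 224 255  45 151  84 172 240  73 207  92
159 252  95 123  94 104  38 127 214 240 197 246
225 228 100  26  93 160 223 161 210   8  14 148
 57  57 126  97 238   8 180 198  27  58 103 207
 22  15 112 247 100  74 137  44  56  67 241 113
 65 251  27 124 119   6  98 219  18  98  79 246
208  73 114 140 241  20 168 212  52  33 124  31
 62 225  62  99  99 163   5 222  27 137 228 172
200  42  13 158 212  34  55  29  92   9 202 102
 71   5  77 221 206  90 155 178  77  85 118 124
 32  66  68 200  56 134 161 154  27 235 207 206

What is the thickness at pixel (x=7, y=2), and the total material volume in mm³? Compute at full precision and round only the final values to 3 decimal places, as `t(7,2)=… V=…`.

span = t_max - t_min = 4.99 - 0.89 = 4.100
L(7,2) = 127, L_eff = 127/255 = 0.498039
t(7,2) = 4.99 - 4.100·0.498039 = 2.948
Σt over all 12·12 pixels = 37273/85 ≈ 438.5058824
V = pitch²·Σt = 1.45²·37273/85 = 921.959

t(7,2)=2.948 V=921.959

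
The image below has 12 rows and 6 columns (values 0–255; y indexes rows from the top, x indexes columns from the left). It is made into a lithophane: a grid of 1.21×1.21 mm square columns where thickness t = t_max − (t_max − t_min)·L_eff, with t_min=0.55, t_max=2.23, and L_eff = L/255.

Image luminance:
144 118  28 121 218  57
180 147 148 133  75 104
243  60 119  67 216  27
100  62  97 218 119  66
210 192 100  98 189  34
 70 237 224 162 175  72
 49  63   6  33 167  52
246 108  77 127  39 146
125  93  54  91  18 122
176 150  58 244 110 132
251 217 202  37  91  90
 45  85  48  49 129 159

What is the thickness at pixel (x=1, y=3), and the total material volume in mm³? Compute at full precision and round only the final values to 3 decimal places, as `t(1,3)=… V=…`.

t(1,3)=1.822 V=152.903

span = t_max - t_min = 2.23 - 0.55 = 1.680
L(1,3) = 62, L_eff = 62/255 = 0.243137
t(1,3) = 2.23 - 1.680·0.243137 = 1.822
Σt over all 12·6 pixels = 221924/2125 ≈ 104.4348235
V = pitch²·Σt = 1.21²·221924/2125 = 152.903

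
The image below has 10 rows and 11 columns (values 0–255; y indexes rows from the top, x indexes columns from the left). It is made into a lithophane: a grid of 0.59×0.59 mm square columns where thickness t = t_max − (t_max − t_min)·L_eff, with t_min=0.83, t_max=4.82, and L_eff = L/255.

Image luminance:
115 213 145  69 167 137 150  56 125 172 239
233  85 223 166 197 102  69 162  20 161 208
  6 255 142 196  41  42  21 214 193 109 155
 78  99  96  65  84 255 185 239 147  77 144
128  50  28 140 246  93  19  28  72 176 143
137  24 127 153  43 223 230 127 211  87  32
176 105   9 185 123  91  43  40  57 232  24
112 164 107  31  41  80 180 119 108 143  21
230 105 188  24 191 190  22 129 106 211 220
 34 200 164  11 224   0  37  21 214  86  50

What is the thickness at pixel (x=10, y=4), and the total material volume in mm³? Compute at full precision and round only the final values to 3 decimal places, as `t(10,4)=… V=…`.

span = t_max - t_min = 4.82 - 0.83 = 3.990
L(10,4) = 143, L_eff = 143/255 = 0.560784
t(10,4) = 4.82 - 3.990·0.560784 = 2.582
Σt over all 10·11 pixels = 1360787/4250 ≈ 320.1851765
V = pitch²·Σt = 0.59²·1360787/4250 = 111.456

t(10,4)=2.582 V=111.456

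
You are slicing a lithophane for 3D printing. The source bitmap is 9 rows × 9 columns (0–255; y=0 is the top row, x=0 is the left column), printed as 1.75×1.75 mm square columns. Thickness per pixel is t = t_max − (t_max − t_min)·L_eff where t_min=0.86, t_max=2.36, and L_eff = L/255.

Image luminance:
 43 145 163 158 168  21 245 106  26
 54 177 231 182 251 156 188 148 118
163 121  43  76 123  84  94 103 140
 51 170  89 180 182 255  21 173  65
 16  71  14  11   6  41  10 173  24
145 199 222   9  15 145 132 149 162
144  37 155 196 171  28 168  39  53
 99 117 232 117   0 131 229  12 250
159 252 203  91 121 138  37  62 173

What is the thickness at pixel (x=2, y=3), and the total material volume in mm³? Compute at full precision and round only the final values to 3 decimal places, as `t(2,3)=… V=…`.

t(2,3)=1.836 V=411.207

span = t_max - t_min = 2.36 - 0.86 = 1.500
L(2,3) = 89, L_eff = 89/255 = 0.349020
t(2,3) = 2.36 - 1.500·0.349020 = 1.836
Σt over all 9·9 pixels = 114131/850 ≈ 134.2717647
V = pitch²·Σt = 1.75²·114131/850 = 411.207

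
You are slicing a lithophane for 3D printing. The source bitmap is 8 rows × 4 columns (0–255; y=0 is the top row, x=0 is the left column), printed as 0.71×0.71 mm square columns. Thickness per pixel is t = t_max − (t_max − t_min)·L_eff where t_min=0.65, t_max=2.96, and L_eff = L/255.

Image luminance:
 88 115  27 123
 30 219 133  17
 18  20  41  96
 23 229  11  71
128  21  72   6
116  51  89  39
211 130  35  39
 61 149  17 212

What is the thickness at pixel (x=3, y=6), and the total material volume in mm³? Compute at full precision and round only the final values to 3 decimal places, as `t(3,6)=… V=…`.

t(3,6)=2.607 V=35.706

span = t_max - t_min = 2.96 - 0.65 = 2.310
L(3,6) = 39, L_eff = 39/255 = 0.152941
t(3,6) = 2.96 - 2.310·0.152941 = 2.607
Σt over all 8·4 pixels = 602071/8500 ≈ 70.8318824
V = pitch²·Σt = 0.71²·602071/8500 = 35.706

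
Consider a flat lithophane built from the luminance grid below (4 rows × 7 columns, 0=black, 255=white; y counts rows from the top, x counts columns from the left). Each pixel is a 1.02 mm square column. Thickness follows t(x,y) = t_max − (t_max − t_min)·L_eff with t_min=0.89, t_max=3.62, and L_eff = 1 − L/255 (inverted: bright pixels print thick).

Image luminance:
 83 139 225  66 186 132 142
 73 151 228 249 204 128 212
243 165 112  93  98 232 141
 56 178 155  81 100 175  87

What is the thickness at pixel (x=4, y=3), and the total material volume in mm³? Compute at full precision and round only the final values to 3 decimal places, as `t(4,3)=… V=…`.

t(4,3)=1.961 V=71.973

span = t_max - t_min = 3.62 - 0.89 = 2.730
L(4,3) = 100, L_eff = 1 - 100/255 = 0.607843 (inverted)
t(4,3) = 3.62 - 2.730·0.607843 = 1.961
Σt over all 4·7 pixels = 294007/4250 ≈ 69.1781176
V = pitch²·Σt = 1.02²·294007/4250 = 71.973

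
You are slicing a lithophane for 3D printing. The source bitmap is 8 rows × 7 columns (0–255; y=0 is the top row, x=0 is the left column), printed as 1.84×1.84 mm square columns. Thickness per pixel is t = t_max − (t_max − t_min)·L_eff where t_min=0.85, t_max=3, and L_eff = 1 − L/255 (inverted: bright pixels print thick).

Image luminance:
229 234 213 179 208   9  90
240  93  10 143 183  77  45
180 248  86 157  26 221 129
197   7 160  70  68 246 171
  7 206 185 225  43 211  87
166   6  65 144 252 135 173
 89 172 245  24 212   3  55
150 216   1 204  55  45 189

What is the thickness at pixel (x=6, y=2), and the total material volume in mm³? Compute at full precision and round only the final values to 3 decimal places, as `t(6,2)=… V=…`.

span = t_max - t_min = 3 - 0.85 = 2.150
L(6,2) = 129, L_eff = 1 - 129/255 = 0.494118 (inverted)
t(6,2) = 3 - 2.150·0.494118 = 1.938
Σt over all 8·7 pixels = 141143/1275 ≈ 110.7003922
V = pitch²·Σt = 1.84²·141143/1275 = 374.787

t(6,2)=1.938 V=374.787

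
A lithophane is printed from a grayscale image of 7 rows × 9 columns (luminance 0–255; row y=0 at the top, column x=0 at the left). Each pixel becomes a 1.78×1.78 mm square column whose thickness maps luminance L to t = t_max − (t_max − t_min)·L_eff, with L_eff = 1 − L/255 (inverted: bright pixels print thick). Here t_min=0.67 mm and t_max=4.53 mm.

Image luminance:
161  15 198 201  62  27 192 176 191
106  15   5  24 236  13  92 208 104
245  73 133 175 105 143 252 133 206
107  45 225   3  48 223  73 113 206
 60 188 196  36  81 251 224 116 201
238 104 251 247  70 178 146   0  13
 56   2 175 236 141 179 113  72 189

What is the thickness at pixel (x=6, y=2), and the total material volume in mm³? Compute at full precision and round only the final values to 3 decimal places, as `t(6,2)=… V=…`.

span = t_max - t_min = 4.53 - 0.67 = 3.860
L(6,2) = 252, L_eff = 1 - 252/255 = 0.011765 (inverted)
t(6,2) = 4.53 - 3.860·0.011765 = 4.485
Σt over all 7·9 pixels = 4278997/25500 ≈ 167.8038039
V = pitch²·Σt = 1.78²·4278997/25500 = 531.670

t(6,2)=4.485 V=531.670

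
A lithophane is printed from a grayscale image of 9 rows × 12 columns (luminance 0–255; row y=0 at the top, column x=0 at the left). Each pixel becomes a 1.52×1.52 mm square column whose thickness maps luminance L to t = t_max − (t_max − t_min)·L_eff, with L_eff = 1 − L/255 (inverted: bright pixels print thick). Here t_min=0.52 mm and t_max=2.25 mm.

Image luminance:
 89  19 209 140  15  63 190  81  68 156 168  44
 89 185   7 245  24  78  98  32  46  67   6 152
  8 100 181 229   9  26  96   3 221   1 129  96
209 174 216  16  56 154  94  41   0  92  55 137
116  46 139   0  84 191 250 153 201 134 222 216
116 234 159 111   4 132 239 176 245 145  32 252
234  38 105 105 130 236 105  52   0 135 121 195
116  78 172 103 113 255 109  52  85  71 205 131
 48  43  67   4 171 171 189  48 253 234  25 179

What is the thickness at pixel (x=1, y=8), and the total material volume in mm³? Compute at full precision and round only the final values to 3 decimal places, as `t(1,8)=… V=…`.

span = t_max - t_min = 2.25 - 0.52 = 1.730
L(1,8) = 43, L_eff = 1 - 43/255 = 0.831373 (inverted)
t(1,8) = 2.25 - 1.730·0.831373 = 0.812
Σt over all 9·12 pixels = 3609977/25500 ≈ 141.5677255
V = pitch²·Σt = 1.52²·3609977/25500 = 327.078

t(1,8)=0.812 V=327.078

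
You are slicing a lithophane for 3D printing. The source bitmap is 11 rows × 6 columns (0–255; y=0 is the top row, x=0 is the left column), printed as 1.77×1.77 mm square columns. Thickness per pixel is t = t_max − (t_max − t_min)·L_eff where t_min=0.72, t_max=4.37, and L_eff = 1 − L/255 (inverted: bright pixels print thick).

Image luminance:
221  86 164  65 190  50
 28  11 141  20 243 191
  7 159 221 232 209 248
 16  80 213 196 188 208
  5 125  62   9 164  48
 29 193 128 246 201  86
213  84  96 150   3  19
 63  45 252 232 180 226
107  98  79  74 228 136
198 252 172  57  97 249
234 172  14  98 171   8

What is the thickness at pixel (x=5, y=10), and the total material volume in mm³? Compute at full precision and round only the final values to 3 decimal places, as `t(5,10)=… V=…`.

span = t_max - t_min = 4.37 - 0.72 = 3.650
L(5,10) = 8, L_eff = 1 - 8/255 = 0.968627 (inverted)
t(5,10) = 4.37 - 3.650·0.968627 = 0.835
Σt over all 11·6 pixels = 438361/2550 ≈ 171.9062745
V = pitch²·Σt = 1.77²·438361/2550 = 538.565

t(5,10)=0.835 V=538.565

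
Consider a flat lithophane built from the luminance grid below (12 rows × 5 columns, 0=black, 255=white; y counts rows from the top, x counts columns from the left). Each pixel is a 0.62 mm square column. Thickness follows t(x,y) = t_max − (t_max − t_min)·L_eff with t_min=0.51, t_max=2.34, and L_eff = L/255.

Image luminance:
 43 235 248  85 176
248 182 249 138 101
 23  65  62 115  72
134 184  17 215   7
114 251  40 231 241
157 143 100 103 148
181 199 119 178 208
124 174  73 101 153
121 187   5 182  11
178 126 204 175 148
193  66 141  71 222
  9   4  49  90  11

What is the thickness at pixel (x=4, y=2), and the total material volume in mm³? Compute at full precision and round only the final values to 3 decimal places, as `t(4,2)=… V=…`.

t(4,2)=1.823 V=32.370

span = t_max - t_min = 2.34 - 0.51 = 1.830
L(4,2) = 72, L_eff = 72/255 = 0.282353
t(4,2) = 2.34 - 1.830·0.282353 = 1.823
Σt over all 12·5 pixels = 71577/850 ≈ 84.2082353
V = pitch²·Σt = 0.62²·71577/850 = 32.370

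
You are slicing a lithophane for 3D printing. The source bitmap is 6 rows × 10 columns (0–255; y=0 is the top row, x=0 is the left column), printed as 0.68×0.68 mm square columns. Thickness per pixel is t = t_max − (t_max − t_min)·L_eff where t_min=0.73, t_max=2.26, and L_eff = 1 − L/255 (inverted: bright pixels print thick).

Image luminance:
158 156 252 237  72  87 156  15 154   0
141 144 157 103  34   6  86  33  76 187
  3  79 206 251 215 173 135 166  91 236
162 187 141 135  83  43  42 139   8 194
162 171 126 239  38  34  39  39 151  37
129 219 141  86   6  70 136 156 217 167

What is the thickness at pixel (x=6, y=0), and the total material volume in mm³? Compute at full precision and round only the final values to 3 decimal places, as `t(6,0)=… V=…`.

span = t_max - t_min = 2.26 - 0.73 = 1.530
L(6,0) = 156, L_eff = 1 - 156/255 = 0.388235 (inverted)
t(6,0) = 2.26 - 1.530·0.388235 = 1.666
Σt over all 6·10 pixels = 87.636
V = pitch²·Σt = 0.68²·87.636 = 40.523

t(6,0)=1.666 V=40.523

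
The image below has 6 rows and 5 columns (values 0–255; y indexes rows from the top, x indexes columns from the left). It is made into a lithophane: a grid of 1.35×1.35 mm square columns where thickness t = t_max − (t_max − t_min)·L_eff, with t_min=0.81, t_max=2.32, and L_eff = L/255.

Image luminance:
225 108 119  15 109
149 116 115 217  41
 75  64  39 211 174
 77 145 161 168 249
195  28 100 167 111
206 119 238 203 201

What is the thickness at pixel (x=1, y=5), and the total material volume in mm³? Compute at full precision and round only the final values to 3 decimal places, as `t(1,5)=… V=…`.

span = t_max - t_min = 2.32 - 0.81 = 1.510
L(1,5) = 119, L_eff = 119/255 = 0.466667
t(1,5) = 2.32 - 1.510·0.466667 = 1.615
Σt over all 6·5 pixels = 229781/5100 ≈ 45.0550980
V = pitch²·Σt = 1.35²·229781/5100 = 82.113

t(1,5)=1.615 V=82.113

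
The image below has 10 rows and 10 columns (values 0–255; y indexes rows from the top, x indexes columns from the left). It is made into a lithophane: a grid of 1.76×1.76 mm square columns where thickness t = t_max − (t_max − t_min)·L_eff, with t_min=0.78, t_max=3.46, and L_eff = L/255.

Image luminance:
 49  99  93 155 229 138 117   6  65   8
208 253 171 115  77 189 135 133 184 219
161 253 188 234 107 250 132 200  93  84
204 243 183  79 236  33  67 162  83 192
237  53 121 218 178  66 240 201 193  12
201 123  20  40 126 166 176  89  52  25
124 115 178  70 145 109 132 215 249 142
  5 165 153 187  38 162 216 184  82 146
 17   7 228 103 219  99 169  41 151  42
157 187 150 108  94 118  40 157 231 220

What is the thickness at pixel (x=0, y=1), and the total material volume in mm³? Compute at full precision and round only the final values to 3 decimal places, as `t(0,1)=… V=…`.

span = t_max - t_min = 3.46 - 0.78 = 2.680
L(0,1) = 208, L_eff = 208/255 = 0.815686
t(0,1) = 3.46 - 2.680·0.815686 = 1.274
Σt over all 10·10 pixels = 201.816
V = pitch²·Σt = 1.76²·201.816 = 625.145

t(0,1)=1.274 V=625.145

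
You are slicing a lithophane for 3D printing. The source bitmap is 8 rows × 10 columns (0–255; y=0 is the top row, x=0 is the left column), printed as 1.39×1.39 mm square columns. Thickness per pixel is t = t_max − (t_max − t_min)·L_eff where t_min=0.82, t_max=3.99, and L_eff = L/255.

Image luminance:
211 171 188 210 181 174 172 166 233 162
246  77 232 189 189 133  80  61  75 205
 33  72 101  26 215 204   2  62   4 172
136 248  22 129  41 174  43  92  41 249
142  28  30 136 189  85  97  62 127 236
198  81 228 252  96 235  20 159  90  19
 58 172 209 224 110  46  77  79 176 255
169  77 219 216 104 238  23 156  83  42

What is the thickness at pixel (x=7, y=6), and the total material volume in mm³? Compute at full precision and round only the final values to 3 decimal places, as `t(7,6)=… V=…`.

span = t_max - t_min = 3.99 - 0.82 = 3.170
L(7,6) = 79, L_eff = 79/255 = 0.309804
t(7,6) = 3.99 - 3.170·0.309804 = 3.008
Σt over all 8·10 pixels = 1189778/6375 ≈ 186.6318431
V = pitch²·Σt = 1.39²·1189778/6375 = 360.591

t(7,6)=3.008 V=360.591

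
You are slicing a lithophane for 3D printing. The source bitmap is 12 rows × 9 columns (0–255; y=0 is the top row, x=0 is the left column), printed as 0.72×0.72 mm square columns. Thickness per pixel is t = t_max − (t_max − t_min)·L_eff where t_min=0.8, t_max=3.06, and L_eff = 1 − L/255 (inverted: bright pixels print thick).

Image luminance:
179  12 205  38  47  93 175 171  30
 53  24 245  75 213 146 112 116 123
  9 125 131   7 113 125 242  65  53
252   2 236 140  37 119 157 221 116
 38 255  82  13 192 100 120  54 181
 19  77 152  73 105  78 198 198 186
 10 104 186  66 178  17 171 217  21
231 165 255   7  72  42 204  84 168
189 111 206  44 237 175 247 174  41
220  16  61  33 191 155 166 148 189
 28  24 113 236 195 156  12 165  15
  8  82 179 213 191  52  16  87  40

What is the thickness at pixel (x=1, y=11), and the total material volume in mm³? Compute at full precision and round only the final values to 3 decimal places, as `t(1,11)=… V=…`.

t(1,11)=1.527 V=104.246

span = t_max - t_min = 3.06 - 0.8 = 2.260
L(1,11) = 82, L_eff = 1 - 82/255 = 0.678431 (inverted)
t(1,11) = 3.06 - 2.260·0.678431 = 1.527
Σt over all 12·9 pixels = 2563933/12750 ≈ 201.0927843
V = pitch²·Σt = 0.72²·2563933/12750 = 104.246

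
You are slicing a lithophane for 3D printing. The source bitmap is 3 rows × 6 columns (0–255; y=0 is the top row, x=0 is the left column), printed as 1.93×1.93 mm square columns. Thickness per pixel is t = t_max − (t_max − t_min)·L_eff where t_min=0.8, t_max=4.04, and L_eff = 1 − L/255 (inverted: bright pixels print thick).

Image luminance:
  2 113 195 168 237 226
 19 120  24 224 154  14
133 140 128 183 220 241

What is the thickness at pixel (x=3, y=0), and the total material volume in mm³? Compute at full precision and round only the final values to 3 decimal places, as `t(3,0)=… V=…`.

span = t_max - t_min = 4.04 - 0.8 = 3.240
L(3,0) = 168, L_eff = 1 - 168/255 = 0.341176 (inverted)
t(3,0) = 4.04 - 3.240·0.341176 = 2.935
Σt over all 3·6 pixels = 99207/2125 ≈ 46.6856471
V = pitch²·Σt = 1.93²·99207/2125 = 173.899

t(3,0)=2.935 V=173.899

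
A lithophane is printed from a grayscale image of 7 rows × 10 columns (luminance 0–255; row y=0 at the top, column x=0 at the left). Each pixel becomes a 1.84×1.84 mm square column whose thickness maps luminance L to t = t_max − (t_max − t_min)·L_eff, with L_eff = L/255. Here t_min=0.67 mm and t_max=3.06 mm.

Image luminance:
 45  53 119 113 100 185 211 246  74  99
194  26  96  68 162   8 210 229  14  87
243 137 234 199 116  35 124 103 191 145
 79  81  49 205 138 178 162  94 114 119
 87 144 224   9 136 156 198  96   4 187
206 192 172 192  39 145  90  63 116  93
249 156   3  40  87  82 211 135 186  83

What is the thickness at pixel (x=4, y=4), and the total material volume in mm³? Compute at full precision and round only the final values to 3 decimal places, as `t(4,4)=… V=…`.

t(4,4)=1.785 V=443.862

span = t_max - t_min = 3.06 - 0.67 = 2.390
L(4,4) = 136, L_eff = 136/255 = 0.533333
t(4,4) = 3.06 - 2.390·0.533333 = 1.785
Σt over all 7·10 pixels = 1671563/12750 ≈ 131.1029804
V = pitch²·Σt = 1.84²·1671563/12750 = 443.862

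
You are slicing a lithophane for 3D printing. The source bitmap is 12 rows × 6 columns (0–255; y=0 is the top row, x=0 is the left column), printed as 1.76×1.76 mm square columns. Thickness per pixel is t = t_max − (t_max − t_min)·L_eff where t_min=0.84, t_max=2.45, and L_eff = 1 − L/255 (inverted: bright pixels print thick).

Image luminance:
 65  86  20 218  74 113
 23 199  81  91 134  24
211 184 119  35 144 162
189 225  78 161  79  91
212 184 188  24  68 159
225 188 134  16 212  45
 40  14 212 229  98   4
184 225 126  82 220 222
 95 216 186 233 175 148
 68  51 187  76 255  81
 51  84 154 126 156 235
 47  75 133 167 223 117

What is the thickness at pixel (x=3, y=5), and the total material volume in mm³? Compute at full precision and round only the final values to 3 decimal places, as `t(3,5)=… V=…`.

span = t_max - t_min = 2.45 - 0.84 = 1.610
L(3,5) = 16, L_eff = 1 - 16/255 = 0.937255 (inverted)
t(3,5) = 2.45 - 1.610·0.937255 = 0.941
Σt over all 12·6 pixels = 255388/2125 ≈ 120.1825882
V = pitch²·Σt = 1.76²·255388/2125 = 372.278

t(3,5)=0.941 V=372.278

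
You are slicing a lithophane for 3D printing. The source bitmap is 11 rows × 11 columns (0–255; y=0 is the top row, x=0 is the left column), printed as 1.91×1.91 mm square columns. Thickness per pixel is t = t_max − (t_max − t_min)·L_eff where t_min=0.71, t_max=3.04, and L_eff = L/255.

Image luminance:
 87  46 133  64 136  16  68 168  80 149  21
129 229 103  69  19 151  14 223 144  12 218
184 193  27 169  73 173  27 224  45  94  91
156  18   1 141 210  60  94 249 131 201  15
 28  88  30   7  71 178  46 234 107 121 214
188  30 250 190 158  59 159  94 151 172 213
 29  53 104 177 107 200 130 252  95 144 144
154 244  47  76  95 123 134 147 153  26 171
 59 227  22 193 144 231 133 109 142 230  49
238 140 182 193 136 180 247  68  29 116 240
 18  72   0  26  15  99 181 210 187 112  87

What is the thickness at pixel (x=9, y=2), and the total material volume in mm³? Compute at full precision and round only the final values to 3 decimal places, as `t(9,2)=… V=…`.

span = t_max - t_min = 3.04 - 0.71 = 2.330
L(9,2) = 94, L_eff = 94/255 = 0.368627
t(9,2) = 3.04 - 2.330·0.368627 = 2.181
Σt over all 11·11 pixels = 1980047/8500 ≈ 232.9467059
V = pitch²·Σt = 1.91²·1980047/8500 = 849.813

t(9,2)=2.181 V=849.813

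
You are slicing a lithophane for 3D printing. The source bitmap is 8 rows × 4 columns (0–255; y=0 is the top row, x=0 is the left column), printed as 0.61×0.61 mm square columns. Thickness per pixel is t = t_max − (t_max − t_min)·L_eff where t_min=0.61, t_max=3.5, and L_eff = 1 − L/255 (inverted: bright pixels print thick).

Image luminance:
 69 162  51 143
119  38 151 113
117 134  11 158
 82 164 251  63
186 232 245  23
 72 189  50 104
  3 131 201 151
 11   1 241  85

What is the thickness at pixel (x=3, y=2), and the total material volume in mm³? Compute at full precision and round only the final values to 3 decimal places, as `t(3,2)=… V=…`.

span = t_max - t_min = 3.5 - 0.61 = 2.890
L(3,2) = 158, L_eff = 1 - 158/255 = 0.380392 (inverted)
t(3,2) = 3.5 - 2.890·0.380392 = 2.401
Σt over all 8·4 pixels = 93047/1500 ≈ 62.0313333
V = pitch²·Σt = 0.61²·93047/1500 = 23.082

t(3,2)=2.401 V=23.082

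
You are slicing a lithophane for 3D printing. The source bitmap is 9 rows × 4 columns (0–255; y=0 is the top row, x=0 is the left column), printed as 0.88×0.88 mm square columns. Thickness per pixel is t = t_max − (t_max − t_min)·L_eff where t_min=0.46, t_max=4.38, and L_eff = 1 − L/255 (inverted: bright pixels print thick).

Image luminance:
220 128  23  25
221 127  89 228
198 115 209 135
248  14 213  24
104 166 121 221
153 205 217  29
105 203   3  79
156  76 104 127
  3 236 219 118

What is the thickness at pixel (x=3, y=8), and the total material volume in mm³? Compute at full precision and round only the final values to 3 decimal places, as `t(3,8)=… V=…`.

t(3,8)=2.274 V=70.704

span = t_max - t_min = 4.38 - 0.46 = 3.920
L(3,8) = 118, L_eff = 1 - 118/255 = 0.537255 (inverted)
t(3,8) = 4.38 - 3.920·0.537255 = 2.274
Σt over all 9·4 pixels = 34238/375 ≈ 91.3013333
V = pitch²·Σt = 0.88²·34238/375 = 70.704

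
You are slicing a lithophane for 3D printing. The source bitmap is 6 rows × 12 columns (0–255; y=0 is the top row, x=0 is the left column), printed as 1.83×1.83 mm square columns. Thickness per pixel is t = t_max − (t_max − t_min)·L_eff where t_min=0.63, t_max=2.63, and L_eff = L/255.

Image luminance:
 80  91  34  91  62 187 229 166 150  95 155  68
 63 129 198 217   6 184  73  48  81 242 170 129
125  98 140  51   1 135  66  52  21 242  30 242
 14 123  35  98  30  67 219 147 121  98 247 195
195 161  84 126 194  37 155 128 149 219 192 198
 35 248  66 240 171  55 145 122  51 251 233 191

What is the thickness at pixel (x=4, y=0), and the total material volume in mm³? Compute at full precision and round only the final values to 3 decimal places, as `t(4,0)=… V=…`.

t(4,0)=2.144 V=392.738

span = t_max - t_min = 2.63 - 0.63 = 2.000
L(4,0) = 62, L_eff = 62/255 = 0.243137
t(4,0) = 2.63 - 2.000·0.243137 = 2.144
Σt over all 6·12 pixels = 149524/1275 ≈ 117.2737255
V = pitch²·Σt = 1.83²·149524/1275 = 392.738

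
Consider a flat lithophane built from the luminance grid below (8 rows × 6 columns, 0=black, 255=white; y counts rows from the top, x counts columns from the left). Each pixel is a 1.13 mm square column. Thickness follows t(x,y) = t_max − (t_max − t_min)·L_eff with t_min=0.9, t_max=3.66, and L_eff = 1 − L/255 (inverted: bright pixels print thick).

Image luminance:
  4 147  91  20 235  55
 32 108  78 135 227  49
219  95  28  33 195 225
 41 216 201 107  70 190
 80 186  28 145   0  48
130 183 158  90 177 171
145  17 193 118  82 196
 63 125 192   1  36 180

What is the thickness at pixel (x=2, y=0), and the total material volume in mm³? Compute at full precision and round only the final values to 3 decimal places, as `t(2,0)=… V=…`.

span = t_max - t_min = 3.66 - 0.9 = 2.760
L(2,0) = 91, L_eff = 1 - 91/255 = 0.643137 (inverted)
t(2,0) = 3.66 - 2.760·0.643137 = 1.885
Σt over all 8·6 pixels = 43867/425 ≈ 103.2164706
V = pitch²·Σt = 1.13²·43867/425 = 131.797

t(2,0)=1.885 V=131.797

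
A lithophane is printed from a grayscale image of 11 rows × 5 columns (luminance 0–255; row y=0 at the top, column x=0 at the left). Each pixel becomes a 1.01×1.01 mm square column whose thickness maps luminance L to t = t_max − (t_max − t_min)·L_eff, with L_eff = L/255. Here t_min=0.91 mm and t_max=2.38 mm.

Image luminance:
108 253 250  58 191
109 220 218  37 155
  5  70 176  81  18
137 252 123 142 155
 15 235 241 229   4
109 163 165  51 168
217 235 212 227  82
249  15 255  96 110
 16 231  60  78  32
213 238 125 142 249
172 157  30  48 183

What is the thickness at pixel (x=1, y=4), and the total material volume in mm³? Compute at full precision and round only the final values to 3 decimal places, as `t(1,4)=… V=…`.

span = t_max - t_min = 2.38 - 0.91 = 1.470
L(1,4) = 235, L_eff = 235/255 = 0.921569
t(1,4) = 2.38 - 1.470·0.921569 = 1.025
Σt over all 11·5 pixels = 36498/425 ≈ 85.8776471
V = pitch²·Σt = 1.01²·36498/425 = 87.604

t(1,4)=1.025 V=87.604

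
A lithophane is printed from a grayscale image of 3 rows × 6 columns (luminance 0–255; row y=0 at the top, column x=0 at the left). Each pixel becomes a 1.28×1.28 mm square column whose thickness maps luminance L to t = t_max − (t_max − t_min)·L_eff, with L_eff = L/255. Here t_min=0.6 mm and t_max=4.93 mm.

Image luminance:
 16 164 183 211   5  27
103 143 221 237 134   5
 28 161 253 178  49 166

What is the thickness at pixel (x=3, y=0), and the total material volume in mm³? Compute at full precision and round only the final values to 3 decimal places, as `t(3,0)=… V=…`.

t(3,0)=1.347 V=81.849

span = t_max - t_min = 4.93 - 0.6 = 4.330
L(3,0) = 211, L_eff = 211/255 = 0.827451
t(3,0) = 4.93 - 4.330·0.827451 = 1.347
Σt over all 3·6 pixels = 636949/12750 ≈ 49.9567843
V = pitch²·Σt = 1.28²·636949/12750 = 81.849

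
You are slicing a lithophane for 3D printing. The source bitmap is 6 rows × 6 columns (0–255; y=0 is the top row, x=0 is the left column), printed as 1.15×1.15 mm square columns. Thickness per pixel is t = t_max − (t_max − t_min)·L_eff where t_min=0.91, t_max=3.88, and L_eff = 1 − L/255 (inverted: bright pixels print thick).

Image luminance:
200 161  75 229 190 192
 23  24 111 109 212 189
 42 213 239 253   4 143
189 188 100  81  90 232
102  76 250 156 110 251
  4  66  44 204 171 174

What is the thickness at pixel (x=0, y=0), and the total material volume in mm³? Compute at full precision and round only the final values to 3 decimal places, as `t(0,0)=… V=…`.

span = t_max - t_min = 3.88 - 0.91 = 2.970
L(0,0) = 200, L_eff = 1 - 200/255 = 0.215686 (inverted)
t(0,0) = 3.88 - 2.970·0.215686 = 3.239
Σt over all 6·6 pixels = 783063/8500 ≈ 92.1250588
V = pitch²·Σt = 1.15²·783063/8500 = 121.835

t(0,0)=3.239 V=121.835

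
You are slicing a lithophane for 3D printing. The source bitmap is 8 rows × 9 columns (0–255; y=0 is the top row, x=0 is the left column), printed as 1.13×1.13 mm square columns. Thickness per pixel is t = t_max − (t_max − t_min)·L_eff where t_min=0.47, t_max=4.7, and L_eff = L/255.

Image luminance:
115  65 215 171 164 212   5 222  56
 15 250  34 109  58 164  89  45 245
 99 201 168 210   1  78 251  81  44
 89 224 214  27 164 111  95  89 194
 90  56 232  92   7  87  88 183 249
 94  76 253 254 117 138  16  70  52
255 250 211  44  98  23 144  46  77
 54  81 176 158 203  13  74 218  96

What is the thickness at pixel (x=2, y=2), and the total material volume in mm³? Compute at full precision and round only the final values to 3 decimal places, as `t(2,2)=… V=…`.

t(2,2)=1.913 V=242.550

span = t_max - t_min = 4.7 - 0.47 = 4.230
L(2,2) = 168, L_eff = 168/255 = 0.658824
t(2,2) = 4.7 - 4.230·0.658824 = 1.913
Σt over all 8·9 pixels = 1614591/8500 ≈ 189.9518824
V = pitch²·Σt = 1.13²·1614591/8500 = 242.550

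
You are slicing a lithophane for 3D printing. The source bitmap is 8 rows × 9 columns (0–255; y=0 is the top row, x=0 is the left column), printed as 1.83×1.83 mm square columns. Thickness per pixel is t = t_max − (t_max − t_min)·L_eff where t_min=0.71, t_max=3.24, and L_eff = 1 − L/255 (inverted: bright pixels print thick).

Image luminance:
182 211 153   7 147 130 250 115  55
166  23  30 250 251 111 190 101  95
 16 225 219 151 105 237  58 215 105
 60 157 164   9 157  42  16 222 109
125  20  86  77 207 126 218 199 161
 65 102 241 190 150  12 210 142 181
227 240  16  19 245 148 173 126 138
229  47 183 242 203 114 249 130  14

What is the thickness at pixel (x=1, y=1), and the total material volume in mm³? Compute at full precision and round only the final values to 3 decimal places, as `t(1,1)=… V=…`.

t(1,1)=0.938 V=503.094

span = t_max - t_min = 3.24 - 0.71 = 2.530
L(1,1) = 23, L_eff = 1 - 23/255 = 0.909804 (inverted)
t(1,1) = 3.24 - 2.530·0.909804 = 0.938
Σt over all 8·9 pixels = 3830777/25500 ≈ 150.2265490
V = pitch²·Σt = 1.83²·3830777/25500 = 503.094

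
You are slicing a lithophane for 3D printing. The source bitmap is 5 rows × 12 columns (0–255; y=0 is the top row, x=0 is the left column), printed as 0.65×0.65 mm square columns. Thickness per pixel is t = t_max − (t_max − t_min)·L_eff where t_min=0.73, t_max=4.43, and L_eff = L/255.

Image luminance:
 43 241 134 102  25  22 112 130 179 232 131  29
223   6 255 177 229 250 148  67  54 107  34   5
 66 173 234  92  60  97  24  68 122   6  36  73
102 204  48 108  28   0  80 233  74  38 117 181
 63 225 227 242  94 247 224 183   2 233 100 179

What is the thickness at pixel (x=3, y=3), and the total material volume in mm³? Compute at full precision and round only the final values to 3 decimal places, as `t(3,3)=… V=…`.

span = t_max - t_min = 4.43 - 0.73 = 3.700
L(3,3) = 108, L_eff = 108/255 = 0.423529
t(3,3) = 4.43 - 3.700·0.423529 = 2.863
Σt over all 5·12 pixels = 68454/425 ≈ 161.0682353
V = pitch²·Σt = 0.65²·68454/425 = 68.051

t(3,3)=2.863 V=68.051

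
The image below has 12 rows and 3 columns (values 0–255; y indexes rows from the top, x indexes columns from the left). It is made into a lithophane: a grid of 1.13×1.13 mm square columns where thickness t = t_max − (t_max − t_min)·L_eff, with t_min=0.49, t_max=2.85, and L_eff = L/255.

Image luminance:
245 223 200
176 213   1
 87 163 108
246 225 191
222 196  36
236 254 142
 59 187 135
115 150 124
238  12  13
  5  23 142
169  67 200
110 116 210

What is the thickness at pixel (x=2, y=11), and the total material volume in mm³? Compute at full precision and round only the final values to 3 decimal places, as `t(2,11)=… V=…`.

span = t_max - t_min = 2.85 - 0.49 = 2.360
L(2,11) = 210, L_eff = 210/255 = 0.823529
t(2,11) = 2.85 - 2.360·0.823529 = 0.906
Σt over all 12·3 pixels = 344974/6375 ≈ 54.1135686
V = pitch²·Σt = 1.13²·344974/6375 = 69.098

t(2,11)=0.906 V=69.098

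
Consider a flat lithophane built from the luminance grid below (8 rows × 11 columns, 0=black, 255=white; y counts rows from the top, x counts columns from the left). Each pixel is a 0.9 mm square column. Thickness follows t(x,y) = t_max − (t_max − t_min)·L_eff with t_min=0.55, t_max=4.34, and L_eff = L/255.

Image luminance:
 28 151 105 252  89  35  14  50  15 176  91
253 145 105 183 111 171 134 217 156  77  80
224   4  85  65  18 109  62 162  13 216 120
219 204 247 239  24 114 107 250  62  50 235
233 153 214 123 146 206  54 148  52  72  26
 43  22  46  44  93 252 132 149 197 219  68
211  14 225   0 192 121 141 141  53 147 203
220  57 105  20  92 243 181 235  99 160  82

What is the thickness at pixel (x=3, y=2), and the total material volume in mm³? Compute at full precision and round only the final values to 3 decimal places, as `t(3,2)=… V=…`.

t(3,2)=3.374 V=175.712

span = t_max - t_min = 4.34 - 0.55 = 3.790
L(3,2) = 65, L_eff = 65/255 = 0.254902
t(3,2) = 4.34 - 3.790·0.254902 = 3.374
Σt over all 8·11 pixels = 325393/1500 ≈ 216.9286667
V = pitch²·Σt = 0.9²·325393/1500 = 175.712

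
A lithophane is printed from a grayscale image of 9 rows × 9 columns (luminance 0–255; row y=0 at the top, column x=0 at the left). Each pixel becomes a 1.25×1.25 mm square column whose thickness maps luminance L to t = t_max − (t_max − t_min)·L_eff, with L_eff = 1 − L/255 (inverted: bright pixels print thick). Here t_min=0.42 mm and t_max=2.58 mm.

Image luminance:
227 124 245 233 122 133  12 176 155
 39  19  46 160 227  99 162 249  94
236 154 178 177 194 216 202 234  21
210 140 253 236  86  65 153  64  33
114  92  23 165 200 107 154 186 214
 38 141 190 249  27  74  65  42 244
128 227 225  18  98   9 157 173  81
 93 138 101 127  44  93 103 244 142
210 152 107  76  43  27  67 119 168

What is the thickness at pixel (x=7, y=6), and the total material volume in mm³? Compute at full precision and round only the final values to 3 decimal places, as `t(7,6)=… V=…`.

t(7,6)=1.885 V=197.011

span = t_max - t_min = 2.58 - 0.42 = 2.160
L(7,6) = 173, L_eff = 1 - 173/255 = 0.321569 (inverted)
t(7,6) = 2.58 - 2.160·0.321569 = 1.885
Σt over all 9·9 pixels = 535869/4250 ≈ 126.0868235
V = pitch²·Σt = 1.25²·535869/4250 = 197.011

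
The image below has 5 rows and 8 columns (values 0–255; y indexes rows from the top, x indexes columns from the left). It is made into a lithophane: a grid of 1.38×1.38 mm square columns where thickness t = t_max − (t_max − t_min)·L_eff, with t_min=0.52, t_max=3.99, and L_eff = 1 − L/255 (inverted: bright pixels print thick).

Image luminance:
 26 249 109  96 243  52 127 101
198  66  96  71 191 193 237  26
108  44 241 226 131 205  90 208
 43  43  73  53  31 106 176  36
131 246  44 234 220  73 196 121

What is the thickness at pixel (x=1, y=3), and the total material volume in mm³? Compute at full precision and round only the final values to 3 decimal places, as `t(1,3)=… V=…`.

span = t_max - t_min = 3.99 - 0.52 = 3.470
L(1,3) = 43, L_eff = 1 - 43/255 = 0.831373 (inverted)
t(1,3) = 3.99 - 3.470·0.831373 = 1.105
Σt over all 5·8 pixels = 38682/425 ≈ 91.0164706
V = pitch²·Σt = 1.38²·38682/425 = 173.332

t(1,3)=1.105 V=173.332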